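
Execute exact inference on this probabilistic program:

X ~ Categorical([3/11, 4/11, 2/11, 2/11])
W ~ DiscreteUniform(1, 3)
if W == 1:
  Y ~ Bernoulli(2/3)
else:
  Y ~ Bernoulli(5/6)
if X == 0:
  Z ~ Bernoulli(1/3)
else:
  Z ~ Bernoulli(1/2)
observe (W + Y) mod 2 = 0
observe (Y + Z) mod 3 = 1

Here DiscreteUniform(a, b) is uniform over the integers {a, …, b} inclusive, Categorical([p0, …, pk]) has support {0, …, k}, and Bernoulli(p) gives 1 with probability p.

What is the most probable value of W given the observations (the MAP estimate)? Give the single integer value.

argmax_v P(W = v | obs) = 3

Enumerate traces; 12 have nonzero weight after conditioning:
  (X=0, W=1, Y=1, Z=0) weight 4/99
  (X=0, W=2, Y=0, Z=1) weight 1/198
  (X=0, W=3, Y=1, Z=0) weight 5/99
  (X=1, W=1, Y=1, Z=0) weight 4/99
  (X=1, W=2, Y=0, Z=1) weight 1/99
  (X=1, W=3, Y=1, Z=0) weight 5/99
  (X=2, W=1, Y=1, Z=0) weight 2/99
  (X=2, W=2, Y=0, Z=1) weight 1/198
  … 4 more
Group by W:
  weight(W=1) = 4/33
  weight(W=2) = 5/198
  weight(W=3) = 5/33
Total weight = 4/33 + 5/198 + 5/33 = 59/198
P(W=1 | obs) = 4/33 / 59/198 = 24/59
P(W=2 | obs) = 5/198 / 59/198 = 5/59
P(W=3 | obs) = 5/33 / 59/198 = 30/59
argmax = 3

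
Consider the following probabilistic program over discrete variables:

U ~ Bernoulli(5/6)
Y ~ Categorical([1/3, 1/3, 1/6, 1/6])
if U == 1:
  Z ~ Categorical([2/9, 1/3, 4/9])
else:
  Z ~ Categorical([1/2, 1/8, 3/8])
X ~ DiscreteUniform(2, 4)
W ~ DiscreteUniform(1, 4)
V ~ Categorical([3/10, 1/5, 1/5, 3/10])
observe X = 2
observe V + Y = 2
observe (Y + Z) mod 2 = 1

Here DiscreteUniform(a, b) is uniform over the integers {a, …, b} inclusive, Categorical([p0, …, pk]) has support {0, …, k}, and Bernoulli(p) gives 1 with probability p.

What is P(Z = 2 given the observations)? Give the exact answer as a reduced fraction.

Enumerate traces; 32 have nonzero weight after conditioning:
  (U=0, Y=0, Z=1, X=2, W=1, V=2) weight 1/8640
  (U=0, Y=0, Z=1, X=2, W=2, V=2) weight 1/8640
  (U=0, Y=0, Z=1, X=2, W=3, V=2) weight 1/8640
  (U=0, Y=0, Z=1, X=2, W=4, V=2) weight 1/8640
  (U=0, Y=1, Z=0, X=2, W=1, V=1) weight 1/2160
  (U=0, Y=1, Z=0, X=2, W=2, V=1) weight 1/2160
  (U=0, Y=1, Z=0, X=2, W=3, V=1) weight 1/2160
  (U=0, Y=1, Z=0, X=2, W=4, V=1) weight 1/2160
  (U=0, Y=1, Z=2, X=2, W=1, V=1) weight 1/2880
  … 23 more
Group by Z:
  weight(Z=0) = 29/4860
  weight(Z=1) = 301/25920
  weight(Z=2) = 187/19440
Total weight = 29/4860 + 301/25920 + 187/19440 = 47/1728
P(Z=0 | obs) = 29/4860 / 47/1728 = 464/2115
P(Z=1 | obs) = 301/25920 / 47/1728 = 301/705
P(Z=2 | obs) = 187/19440 / 47/1728 = 748/2115

P(Z = 2 | obs) = 748/2115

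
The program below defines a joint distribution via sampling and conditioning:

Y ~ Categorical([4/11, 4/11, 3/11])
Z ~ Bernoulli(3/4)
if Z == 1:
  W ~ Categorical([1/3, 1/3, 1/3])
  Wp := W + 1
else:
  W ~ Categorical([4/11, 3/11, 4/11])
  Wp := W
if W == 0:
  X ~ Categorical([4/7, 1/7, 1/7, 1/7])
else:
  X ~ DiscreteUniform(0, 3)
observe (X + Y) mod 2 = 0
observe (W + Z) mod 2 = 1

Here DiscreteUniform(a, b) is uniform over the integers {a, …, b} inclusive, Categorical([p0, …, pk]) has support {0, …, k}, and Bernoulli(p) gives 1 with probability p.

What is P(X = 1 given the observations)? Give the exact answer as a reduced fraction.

Enumerate traces; 18 have nonzero weight after conditioning:
  (Y=0, Z=0, W=1, X=0) weight 3/484
  (Y=0, Z=0, W=1, X=2) weight 3/484
  (Y=0, Z=1, W=0, X=0) weight 4/77
  (Y=0, Z=1, W=0, X=2) weight 1/77
  (Y=0, Z=1, W=2, X=0) weight 1/44
  (Y=0, Z=1, W=2, X=2) weight 1/44
  (Y=1, Z=0, W=1, X=1) weight 3/484
  (Y=1, Z=0, W=1, X=3) weight 3/484
  … 10 more
Group by X:
  weight(X=0) = 137/968
  weight(X=1) = 71/1694
  weight(X=2) = 71/968
  weight(X=3) = 71/1694
Total weight = 137/968 + 71/1694 + 71/968 + 71/1694 = 23/77
P(X=0 | obs) = 137/968 / 23/77 = 959/2024
P(X=1 | obs) = 71/1694 / 23/77 = 71/506
P(X=2 | obs) = 71/968 / 23/77 = 497/2024
P(X=3 | obs) = 71/1694 / 23/77 = 71/506

P(X = 1 | obs) = 71/506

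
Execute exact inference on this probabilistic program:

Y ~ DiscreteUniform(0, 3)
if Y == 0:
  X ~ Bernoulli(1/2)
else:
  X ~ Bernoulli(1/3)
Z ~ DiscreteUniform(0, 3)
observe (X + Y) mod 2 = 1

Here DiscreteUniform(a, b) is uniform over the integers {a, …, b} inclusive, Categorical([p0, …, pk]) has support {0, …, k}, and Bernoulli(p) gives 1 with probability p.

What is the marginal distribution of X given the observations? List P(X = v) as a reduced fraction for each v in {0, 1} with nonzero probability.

P(X=0) = 8/13, P(X=1) = 5/13

Enumerate traces; 16 have nonzero weight after conditioning:
  (Y=0, X=1, Z=0) weight 1/32
  (Y=0, X=1, Z=1) weight 1/32
  (Y=0, X=1, Z=2) weight 1/32
  (Y=0, X=1, Z=3) weight 1/32
  (Y=1, X=0, Z=0) weight 1/24
  (Y=1, X=0, Z=1) weight 1/24
  (Y=1, X=0, Z=2) weight 1/24
  (Y=1, X=0, Z=3) weight 1/24
  … 8 more
Group by X:
  weight(X=0) = 1/3
  weight(X=1) = 5/24
Total weight = 1/3 + 5/24 = 13/24
P(X=0 | obs) = 1/3 / 13/24 = 8/13
P(X=1 | obs) = 5/24 / 13/24 = 5/13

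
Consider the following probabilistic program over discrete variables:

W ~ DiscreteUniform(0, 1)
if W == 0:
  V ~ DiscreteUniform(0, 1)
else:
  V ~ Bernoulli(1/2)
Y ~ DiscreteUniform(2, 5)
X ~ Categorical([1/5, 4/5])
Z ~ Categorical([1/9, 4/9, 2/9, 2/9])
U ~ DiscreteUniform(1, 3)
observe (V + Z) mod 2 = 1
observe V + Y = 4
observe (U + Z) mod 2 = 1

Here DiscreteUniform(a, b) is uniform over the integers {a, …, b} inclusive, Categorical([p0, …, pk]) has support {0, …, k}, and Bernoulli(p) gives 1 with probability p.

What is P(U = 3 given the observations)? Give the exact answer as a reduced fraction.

P(U = 3 | obs) = 1/4

Enumerate traces; 24 have nonzero weight after conditioning:
  (W=0, V=0, Y=4, X=0, Z=1, U=2) weight 1/540
  (W=0, V=0, Y=4, X=0, Z=3, U=2) weight 1/1080
  (W=0, V=0, Y=4, X=1, Z=1, U=2) weight 1/135
  (W=0, V=0, Y=4, X=1, Z=3, U=2) weight 1/270
  (W=0, V=1, Y=3, X=0, Z=0, U=1) weight 1/2160
  (W=0, V=1, Y=3, X=0, Z=0, U=3) weight 1/2160
  (W=0, V=1, Y=3, X=0, Z=2, U=1) weight 1/1080
  (W=0, V=1, Y=3, X=0, Z=2, U=3) weight 1/1080
  … 16 more
Group by U:
  weight(U=1) = 1/72
  weight(U=2) = 1/36
  weight(U=3) = 1/72
Total weight = 1/72 + 1/36 + 1/72 = 1/18
P(U=1 | obs) = 1/72 / 1/18 = 1/4
P(U=2 | obs) = 1/36 / 1/18 = 1/2
P(U=3 | obs) = 1/72 / 1/18 = 1/4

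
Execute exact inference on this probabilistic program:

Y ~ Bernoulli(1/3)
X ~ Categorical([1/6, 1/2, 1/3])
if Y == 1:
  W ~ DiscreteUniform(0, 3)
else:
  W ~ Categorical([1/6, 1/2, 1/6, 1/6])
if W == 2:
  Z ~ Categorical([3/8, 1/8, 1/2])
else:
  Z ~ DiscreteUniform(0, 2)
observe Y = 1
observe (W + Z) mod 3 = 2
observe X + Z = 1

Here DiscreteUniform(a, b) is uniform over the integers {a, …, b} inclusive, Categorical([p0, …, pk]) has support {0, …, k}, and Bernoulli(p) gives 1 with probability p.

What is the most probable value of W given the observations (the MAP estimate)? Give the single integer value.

Enumerate traces; 2 have nonzero weight after conditioning:
  (Y=1, X=0, W=1, Z=1) weight 1/216
  (Y=1, X=1, W=2, Z=0) weight 1/64
Group by W:
  weight(W=1) = 1/216
  weight(W=2) = 1/64
Total weight = 1/216 + 1/64 = 35/1728
P(W=1 | obs) = 1/216 / 35/1728 = 8/35
P(W=2 | obs) = 1/64 / 35/1728 = 27/35
argmax = 2

argmax_v P(W = v | obs) = 2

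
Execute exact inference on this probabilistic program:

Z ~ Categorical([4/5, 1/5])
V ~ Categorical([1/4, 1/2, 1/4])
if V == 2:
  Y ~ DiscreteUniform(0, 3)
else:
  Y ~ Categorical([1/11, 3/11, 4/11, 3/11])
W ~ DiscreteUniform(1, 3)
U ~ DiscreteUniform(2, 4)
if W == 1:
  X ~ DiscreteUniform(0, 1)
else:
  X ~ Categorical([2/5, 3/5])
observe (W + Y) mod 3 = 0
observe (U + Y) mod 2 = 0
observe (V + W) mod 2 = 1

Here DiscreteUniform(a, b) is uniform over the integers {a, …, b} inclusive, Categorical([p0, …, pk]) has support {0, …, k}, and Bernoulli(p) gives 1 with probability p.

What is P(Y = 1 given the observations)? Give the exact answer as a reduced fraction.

P(Y = 1 | obs) = 24/131

Enumerate traces; 44 have nonzero weight after conditioning:
  (Z=0, V=0, Y=0, W=3, U=2, X=0) weight 2/2475
  (Z=0, V=0, Y=0, W=3, U=2, X=1) weight 1/825
  (Z=0, V=0, Y=0, W=3, U=4, X=0) weight 2/2475
  (Z=0, V=0, Y=0, W=3, U=4, X=1) weight 1/825
  (Z=0, V=0, Y=2, W=1, U=2, X=0) weight 2/495
  (Z=0, V=0, Y=2, W=1, U=2, X=1) weight 2/495
  (Z=0, V=0, Y=2, W=1, U=4, X=0) weight 2/495
  (Z=0, V=0, Y=2, W=1, U=4, X=1) weight 2/495
  (Z=0, V=0, Y=3, W=3, U=3, X=0) weight 2/825
  (Z=0, V=1, Y=1, W=2, U=3, X=0) weight 4/825
  … 34 more
Group by Y:
  weight(Y=0) = 5/264
  weight(Y=1) = 1/66
  weight(Y=2) = 3/88
  weight(Y=3) = 23/1584
Total weight = 5/264 + 1/66 + 3/88 + 23/1584 = 131/1584
P(Y=0 | obs) = 5/264 / 131/1584 = 30/131
P(Y=1 | obs) = 1/66 / 131/1584 = 24/131
P(Y=2 | obs) = 3/88 / 131/1584 = 54/131
P(Y=3 | obs) = 23/1584 / 131/1584 = 23/131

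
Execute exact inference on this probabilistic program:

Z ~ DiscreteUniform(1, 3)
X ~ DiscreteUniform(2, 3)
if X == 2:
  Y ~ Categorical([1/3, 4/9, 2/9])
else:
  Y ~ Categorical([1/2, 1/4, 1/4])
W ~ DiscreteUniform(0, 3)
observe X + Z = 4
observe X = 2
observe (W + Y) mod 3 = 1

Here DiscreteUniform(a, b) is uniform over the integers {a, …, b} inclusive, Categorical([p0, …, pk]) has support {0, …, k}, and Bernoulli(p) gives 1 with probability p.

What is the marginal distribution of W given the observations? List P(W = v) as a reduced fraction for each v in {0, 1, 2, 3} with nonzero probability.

Enumerate traces; 4 have nonzero weight after conditioning:
  (Z=2, X=2, Y=0, W=1) weight 1/72
  (Z=2, X=2, Y=1, W=0) weight 1/54
  (Z=2, X=2, Y=1, W=3) weight 1/54
  (Z=2, X=2, Y=2, W=2) weight 1/108
Group by W:
  weight(W=0) = 1/54
  weight(W=1) = 1/72
  weight(W=2) = 1/108
  weight(W=3) = 1/54
Total weight = 1/54 + 1/72 + 1/108 + 1/54 = 13/216
P(W=0 | obs) = 1/54 / 13/216 = 4/13
P(W=1 | obs) = 1/72 / 13/216 = 3/13
P(W=2 | obs) = 1/108 / 13/216 = 2/13
P(W=3 | obs) = 1/54 / 13/216 = 4/13

P(W=0) = 4/13, P(W=1) = 3/13, P(W=2) = 2/13, P(W=3) = 4/13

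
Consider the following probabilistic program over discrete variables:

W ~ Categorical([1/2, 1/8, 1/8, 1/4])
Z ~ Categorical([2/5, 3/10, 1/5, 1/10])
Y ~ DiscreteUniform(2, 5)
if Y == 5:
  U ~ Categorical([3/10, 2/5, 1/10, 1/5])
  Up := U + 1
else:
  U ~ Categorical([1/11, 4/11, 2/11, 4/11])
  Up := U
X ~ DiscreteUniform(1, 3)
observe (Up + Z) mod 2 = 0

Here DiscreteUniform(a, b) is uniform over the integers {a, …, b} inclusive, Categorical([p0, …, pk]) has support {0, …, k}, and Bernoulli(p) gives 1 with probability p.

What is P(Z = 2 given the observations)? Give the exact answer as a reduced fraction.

Enumerate traces; 384 have nonzero weight after conditioning:
  (W=0, Z=0, Y=2, U=0, X=1) weight 1/660
  (W=0, Z=0, Y=2, U=0, X=2) weight 1/660
  (W=0, Z=0, Y=2, U=0, X=3) weight 1/660
  (W=0, Z=0, Y=2, U=2, X=1) weight 1/330
  (W=0, Z=0, Y=2, U=2, X=2) weight 1/330
  (W=0, Z=0, Y=2, U=2, X=3) weight 1/330
  (W=0, Z=0, Y=3, U=0, X=1) weight 1/660
  (W=0, Z=0, Y=3, U=0, X=2) weight 1/660
  (W=0, Z=1, Y=2, U=1, X=1) weight 1/220
  (W=0, Z=2, Y=2, U=0, X=1) weight 1/1320
  … 374 more
Group by Z:
  weight(Z=0) = 39/275
  weight(Z=1) = 213/1100
  weight(Z=2) = 39/550
  weight(Z=3) = 71/1100
Total weight = 39/275 + 213/1100 + 39/550 + 71/1100 = 259/550
P(Z=0 | obs) = 39/275 / 259/550 = 78/259
P(Z=1 | obs) = 213/1100 / 259/550 = 213/518
P(Z=2 | obs) = 39/550 / 259/550 = 39/259
P(Z=3 | obs) = 71/1100 / 259/550 = 71/518

P(Z = 2 | obs) = 39/259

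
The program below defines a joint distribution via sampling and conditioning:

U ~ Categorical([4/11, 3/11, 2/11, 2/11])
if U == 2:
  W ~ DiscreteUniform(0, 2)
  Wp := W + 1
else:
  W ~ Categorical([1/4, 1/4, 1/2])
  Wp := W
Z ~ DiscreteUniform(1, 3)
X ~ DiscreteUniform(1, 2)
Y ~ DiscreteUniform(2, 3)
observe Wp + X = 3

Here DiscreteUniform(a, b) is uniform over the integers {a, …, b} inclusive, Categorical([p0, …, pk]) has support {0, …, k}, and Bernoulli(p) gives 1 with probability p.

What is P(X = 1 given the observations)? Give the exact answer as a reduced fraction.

P(X = 1 | obs) = 62/97

Enumerate traces; 48 have nonzero weight after conditioning:
  (U=0, W=1, Z=1, X=2, Y=2) weight 1/132
  (U=0, W=1, Z=1, X=2, Y=3) weight 1/132
  (U=0, W=1, Z=2, X=2, Y=2) weight 1/132
  (U=0, W=1, Z=2, X=2, Y=3) weight 1/132
  (U=0, W=1, Z=3, X=2, Y=2) weight 1/132
  (U=0, W=1, Z=3, X=2, Y=3) weight 1/132
  (U=0, W=2, Z=1, X=1, Y=2) weight 1/66
  (U=0, W=2, Z=1, X=1, Y=3) weight 1/66
  … 40 more
Group by X:
  weight(X=1) = 31/132
  weight(X=2) = 35/264
Total weight = 31/132 + 35/264 = 97/264
P(X=1 | obs) = 31/132 / 97/264 = 62/97
P(X=2 | obs) = 35/264 / 97/264 = 35/97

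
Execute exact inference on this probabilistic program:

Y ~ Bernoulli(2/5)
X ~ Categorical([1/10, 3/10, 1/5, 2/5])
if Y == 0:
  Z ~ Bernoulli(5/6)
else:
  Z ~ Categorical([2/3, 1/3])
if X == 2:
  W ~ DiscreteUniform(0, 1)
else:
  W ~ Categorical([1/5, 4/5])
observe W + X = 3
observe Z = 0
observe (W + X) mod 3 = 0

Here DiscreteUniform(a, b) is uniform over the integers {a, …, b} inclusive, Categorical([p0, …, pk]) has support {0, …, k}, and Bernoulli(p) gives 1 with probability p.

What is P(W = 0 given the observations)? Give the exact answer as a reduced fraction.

P(W = 0 | obs) = 4/9

Enumerate traces; 4 have nonzero weight after conditioning:
  (Y=0, X=2, Z=0, W=1) weight 1/100
  (Y=0, X=3, Z=0, W=0) weight 1/125
  (Y=1, X=2, Z=0, W=1) weight 2/75
  (Y=1, X=3, Z=0, W=0) weight 8/375
Group by W:
  weight(W=0) = 11/375
  weight(W=1) = 11/300
Total weight = 11/375 + 11/300 = 33/500
P(W=0 | obs) = 11/375 / 33/500 = 4/9
P(W=1 | obs) = 11/300 / 33/500 = 5/9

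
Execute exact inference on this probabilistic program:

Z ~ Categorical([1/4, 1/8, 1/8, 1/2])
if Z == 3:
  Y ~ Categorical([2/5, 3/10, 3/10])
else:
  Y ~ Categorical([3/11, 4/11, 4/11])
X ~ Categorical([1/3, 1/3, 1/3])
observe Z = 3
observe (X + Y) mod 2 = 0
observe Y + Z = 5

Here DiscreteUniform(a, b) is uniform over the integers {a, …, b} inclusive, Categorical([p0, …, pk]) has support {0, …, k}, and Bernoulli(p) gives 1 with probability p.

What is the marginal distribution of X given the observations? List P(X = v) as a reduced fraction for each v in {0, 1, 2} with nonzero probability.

Enumerate traces; 2 have nonzero weight after conditioning:
  (Z=3, Y=2, X=0) weight 1/20
  (Z=3, Y=2, X=2) weight 1/20
Group by X:
  weight(X=0) = 1/20
  weight(X=2) = 1/20
Total weight = 1/20 + 1/20 = 1/10
P(X=0 | obs) = 1/20 / 1/10 = 1/2
P(X=2 | obs) = 1/20 / 1/10 = 1/2

P(X=0) = 1/2, P(X=2) = 1/2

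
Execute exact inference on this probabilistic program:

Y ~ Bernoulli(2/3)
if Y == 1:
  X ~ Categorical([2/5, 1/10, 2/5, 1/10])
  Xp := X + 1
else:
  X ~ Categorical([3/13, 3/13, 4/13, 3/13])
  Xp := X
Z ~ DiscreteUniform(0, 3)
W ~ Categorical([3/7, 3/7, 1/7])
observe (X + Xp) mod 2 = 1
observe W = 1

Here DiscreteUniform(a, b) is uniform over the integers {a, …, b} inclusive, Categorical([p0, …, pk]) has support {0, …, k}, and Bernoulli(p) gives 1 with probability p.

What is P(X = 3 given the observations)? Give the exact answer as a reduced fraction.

P(X = 3 | obs) = 1/10

Enumerate traces; 16 have nonzero weight after conditioning:
  (Y=1, X=0, Z=0, W=1) weight 1/35
  (Y=1, X=0, Z=1, W=1) weight 1/35
  (Y=1, X=0, Z=2, W=1) weight 1/35
  (Y=1, X=0, Z=3, W=1) weight 1/35
  (Y=1, X=1, Z=0, W=1) weight 1/140
  (Y=1, X=1, Z=1, W=1) weight 1/140
  (Y=1, X=1, Z=2, W=1) weight 1/140
  (Y=1, X=1, Z=3, W=1) weight 1/140
  (Y=1, X=2, Z=0, W=1) weight 1/35
  (Y=1, X=3, Z=0, W=1) weight 1/140
  … 6 more
Group by X:
  weight(X=0) = 4/35
  weight(X=1) = 1/35
  weight(X=2) = 4/35
  weight(X=3) = 1/35
Total weight = 4/35 + 1/35 + 4/35 + 1/35 = 2/7
P(X=0 | obs) = 4/35 / 2/7 = 2/5
P(X=1 | obs) = 1/35 / 2/7 = 1/10
P(X=2 | obs) = 4/35 / 2/7 = 2/5
P(X=3 | obs) = 1/35 / 2/7 = 1/10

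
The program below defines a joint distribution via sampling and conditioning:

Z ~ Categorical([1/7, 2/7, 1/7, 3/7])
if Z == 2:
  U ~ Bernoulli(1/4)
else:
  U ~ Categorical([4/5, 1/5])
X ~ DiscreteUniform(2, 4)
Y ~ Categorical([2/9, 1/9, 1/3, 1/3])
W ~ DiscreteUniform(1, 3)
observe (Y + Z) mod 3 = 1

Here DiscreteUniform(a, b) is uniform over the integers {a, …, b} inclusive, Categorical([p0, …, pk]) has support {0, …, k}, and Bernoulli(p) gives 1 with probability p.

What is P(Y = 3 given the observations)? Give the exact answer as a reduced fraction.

P(Y = 3 | obs) = 6/17

Enumerate traces; 90 have nonzero weight after conditioning:
  (Z=0, U=0, X=2, Y=1, W=1) weight 4/2835
  (Z=0, U=0, X=2, Y=1, W=2) weight 4/2835
  (Z=0, U=0, X=2, Y=1, W=3) weight 4/2835
  (Z=0, U=0, X=3, Y=1, W=1) weight 4/2835
  (Z=0, U=0, X=3, Y=1, W=2) weight 4/2835
  (Z=0, U=0, X=3, Y=1, W=3) weight 4/2835
  (Z=0, U=0, X=4, Y=1, W=1) weight 4/2835
  (Z=0, U=0, X=4, Y=1, W=2) weight 4/2835
  (Z=1, U=0, X=2, Y=0, W=1) weight 16/2835
  (Z=1, U=0, X=2, Y=3, W=1) weight 8/945
  … 80 more
Group by Y:
  weight(Y=0) = 4/63
  weight(Y=1) = 4/63
  weight(Y=2) = 1/21
  weight(Y=3) = 2/21
Total weight = 4/63 + 4/63 + 1/21 + 2/21 = 17/63
P(Y=0 | obs) = 4/63 / 17/63 = 4/17
P(Y=1 | obs) = 4/63 / 17/63 = 4/17
P(Y=2 | obs) = 1/21 / 17/63 = 3/17
P(Y=3 | obs) = 2/21 / 17/63 = 6/17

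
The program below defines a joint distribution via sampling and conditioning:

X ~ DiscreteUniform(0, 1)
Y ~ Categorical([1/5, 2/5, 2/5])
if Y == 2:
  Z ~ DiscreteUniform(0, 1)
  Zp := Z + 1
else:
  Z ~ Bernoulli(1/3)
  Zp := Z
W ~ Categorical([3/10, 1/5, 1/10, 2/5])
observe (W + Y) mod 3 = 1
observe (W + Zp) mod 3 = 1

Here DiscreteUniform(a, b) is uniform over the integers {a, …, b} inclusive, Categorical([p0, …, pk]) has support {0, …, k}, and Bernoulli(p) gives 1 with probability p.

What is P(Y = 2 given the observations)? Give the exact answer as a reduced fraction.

P(Y = 2 | obs) = 1/7

Enumerate traces; 8 have nonzero weight after conditioning:
  (X=0, Y=0, Z=0, W=1) weight 1/75
  (X=0, Y=1, Z=1, W=0) weight 1/50
  (X=0, Y=1, Z=1, W=3) weight 2/75
  (X=0, Y=2, Z=1, W=2) weight 1/100
  (X=1, Y=0, Z=0, W=1) weight 1/75
  (X=1, Y=1, Z=1, W=0) weight 1/50
  (X=1, Y=1, Z=1, W=3) weight 2/75
  (X=1, Y=2, Z=1, W=2) weight 1/100
Group by Y:
  weight(Y=0) = 2/75
  weight(Y=1) = 7/75
  weight(Y=2) = 1/50
Total weight = 2/75 + 7/75 + 1/50 = 7/50
P(Y=0 | obs) = 2/75 / 7/50 = 4/21
P(Y=1 | obs) = 7/75 / 7/50 = 2/3
P(Y=2 | obs) = 1/50 / 7/50 = 1/7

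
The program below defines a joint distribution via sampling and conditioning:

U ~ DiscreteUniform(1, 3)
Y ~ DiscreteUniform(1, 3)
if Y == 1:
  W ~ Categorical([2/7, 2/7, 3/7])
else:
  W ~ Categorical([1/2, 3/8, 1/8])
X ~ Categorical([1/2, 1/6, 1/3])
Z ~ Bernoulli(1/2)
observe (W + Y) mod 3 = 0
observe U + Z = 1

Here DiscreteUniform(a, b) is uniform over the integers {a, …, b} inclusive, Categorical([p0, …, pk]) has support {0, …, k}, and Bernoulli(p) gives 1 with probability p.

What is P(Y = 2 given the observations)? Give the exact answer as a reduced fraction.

P(Y = 2 | obs) = 21/73

Enumerate traces; 9 have nonzero weight after conditioning:
  (U=1, Y=1, W=2, X=0, Z=0) weight 1/84
  (U=1, Y=1, W=2, X=1, Z=0) weight 1/252
  (U=1, Y=1, W=2, X=2, Z=0) weight 1/126
  (U=1, Y=2, W=1, X=0, Z=0) weight 1/96
  (U=1, Y=2, W=1, X=1, Z=0) weight 1/288
  (U=1, Y=2, W=1, X=2, Z=0) weight 1/144
  (U=1, Y=3, W=0, X=0, Z=0) weight 1/72
  (U=1, Y=3, W=0, X=1, Z=0) weight 1/216
  … 1 more
Group by Y:
  weight(Y=1) = 1/42
  weight(Y=2) = 1/48
  weight(Y=3) = 1/36
Total weight = 1/42 + 1/48 + 1/36 = 73/1008
P(Y=1 | obs) = 1/42 / 73/1008 = 24/73
P(Y=2 | obs) = 1/48 / 73/1008 = 21/73
P(Y=3 | obs) = 1/36 / 73/1008 = 28/73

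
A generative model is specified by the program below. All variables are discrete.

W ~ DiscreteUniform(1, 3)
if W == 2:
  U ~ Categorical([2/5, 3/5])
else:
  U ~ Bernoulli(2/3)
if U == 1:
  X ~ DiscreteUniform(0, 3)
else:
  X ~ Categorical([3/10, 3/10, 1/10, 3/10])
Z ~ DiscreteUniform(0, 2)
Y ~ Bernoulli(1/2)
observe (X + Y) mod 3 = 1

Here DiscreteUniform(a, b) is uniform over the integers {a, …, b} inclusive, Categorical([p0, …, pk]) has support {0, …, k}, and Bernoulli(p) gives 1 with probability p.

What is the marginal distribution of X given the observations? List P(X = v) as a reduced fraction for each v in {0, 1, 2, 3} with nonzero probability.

P(X=0) = 1/3, P(X=1) = 1/3, P(X=3) = 1/3

Enumerate traces; 54 have nonzero weight after conditioning:
  (W=1, U=0, X=0, Z=0, Y=1) weight 1/180
  (W=1, U=0, X=0, Z=1, Y=1) weight 1/180
  (W=1, U=0, X=0, Z=2, Y=1) weight 1/180
  (W=1, U=0, X=1, Z=0, Y=0) weight 1/180
  (W=1, U=0, X=1, Z=1, Y=0) weight 1/180
  (W=1, U=0, X=1, Z=2, Y=0) weight 1/180
  (W=1, U=0, X=3, Z=0, Y=1) weight 1/180
  (W=1, U=0, X=3, Z=1, Y=1) weight 1/180
  … 46 more
Group by X:
  weight(X=0) = 241/1800
  weight(X=1) = 241/1800
  weight(X=3) = 241/1800
Total weight = 241/1800 + 241/1800 + 241/1800 = 241/600
P(X=0 | obs) = 241/1800 / 241/600 = 1/3
P(X=1 | obs) = 241/1800 / 241/600 = 1/3
P(X=3 | obs) = 241/1800 / 241/600 = 1/3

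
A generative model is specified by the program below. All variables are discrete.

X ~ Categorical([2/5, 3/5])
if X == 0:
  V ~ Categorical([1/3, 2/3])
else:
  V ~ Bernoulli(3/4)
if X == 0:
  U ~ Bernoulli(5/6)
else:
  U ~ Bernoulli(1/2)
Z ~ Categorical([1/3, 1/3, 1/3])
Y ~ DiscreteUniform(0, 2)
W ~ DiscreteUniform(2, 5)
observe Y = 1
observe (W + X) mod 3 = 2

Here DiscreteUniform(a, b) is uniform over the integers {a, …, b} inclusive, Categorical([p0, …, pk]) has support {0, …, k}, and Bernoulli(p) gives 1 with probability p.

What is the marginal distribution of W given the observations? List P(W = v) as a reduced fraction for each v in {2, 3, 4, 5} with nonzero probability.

P(W=2) = 2/7, P(W=4) = 3/7, P(W=5) = 2/7

Enumerate traces; 36 have nonzero weight after conditioning:
  (X=0, V=0, U=0, Z=0, Y=1, W=2) weight 1/1620
  (X=0, V=0, U=0, Z=0, Y=1, W=5) weight 1/1620
  (X=0, V=0, U=0, Z=1, Y=1, W=2) weight 1/1620
  (X=0, V=0, U=0, Z=1, Y=1, W=5) weight 1/1620
  (X=0, V=0, U=0, Z=2, Y=1, W=2) weight 1/1620
  (X=0, V=0, U=0, Z=2, Y=1, W=5) weight 1/1620
  (X=0, V=0, U=1, Z=0, Y=1, W=2) weight 1/324
  (X=0, V=0, U=1, Z=0, Y=1, W=5) weight 1/324
  (X=1, V=0, U=0, Z=0, Y=1, W=4) weight 1/480
  … 27 more
Group by W:
  weight(W=2) = 1/30
  weight(W=4) = 1/20
  weight(W=5) = 1/30
Total weight = 1/30 + 1/20 + 1/30 = 7/60
P(W=2 | obs) = 1/30 / 7/60 = 2/7
P(W=4 | obs) = 1/20 / 7/60 = 3/7
P(W=5 | obs) = 1/30 / 7/60 = 2/7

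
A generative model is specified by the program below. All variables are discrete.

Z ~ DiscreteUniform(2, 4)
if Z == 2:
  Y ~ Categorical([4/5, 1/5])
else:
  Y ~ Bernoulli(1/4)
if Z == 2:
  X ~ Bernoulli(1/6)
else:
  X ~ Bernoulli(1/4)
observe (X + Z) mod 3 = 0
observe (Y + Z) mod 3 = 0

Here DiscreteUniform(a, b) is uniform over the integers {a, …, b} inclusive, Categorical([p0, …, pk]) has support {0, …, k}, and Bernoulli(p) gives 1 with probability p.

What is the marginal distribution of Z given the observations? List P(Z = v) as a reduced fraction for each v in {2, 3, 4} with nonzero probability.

P(Z=2) = 8/143, P(Z=3) = 135/143

Enumerate traces; 2 have nonzero weight after conditioning:
  (Z=2, Y=1, X=1) weight 1/90
  (Z=3, Y=0, X=0) weight 3/16
Group by Z:
  weight(Z=2) = 1/90
  weight(Z=3) = 3/16
Total weight = 1/90 + 3/16 = 143/720
P(Z=2 | obs) = 1/90 / 143/720 = 8/143
P(Z=3 | obs) = 3/16 / 143/720 = 135/143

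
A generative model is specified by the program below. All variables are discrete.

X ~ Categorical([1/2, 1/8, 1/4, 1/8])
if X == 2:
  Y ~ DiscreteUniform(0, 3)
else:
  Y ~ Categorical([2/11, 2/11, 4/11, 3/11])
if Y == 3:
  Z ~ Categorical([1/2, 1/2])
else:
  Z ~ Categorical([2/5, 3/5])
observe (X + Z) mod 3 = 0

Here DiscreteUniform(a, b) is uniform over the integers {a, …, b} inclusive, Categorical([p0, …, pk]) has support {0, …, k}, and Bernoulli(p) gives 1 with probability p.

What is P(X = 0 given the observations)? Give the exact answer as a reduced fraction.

Enumerate traces; 12 have nonzero weight after conditioning:
  (X=0, Y=0, Z=0) weight 2/55
  (X=0, Y=1, Z=0) weight 2/55
  (X=0, Y=2, Z=0) weight 4/55
  (X=0, Y=3, Z=0) weight 3/44
  (X=2, Y=0, Z=1) weight 3/80
  (X=2, Y=1, Z=1) weight 3/80
  (X=2, Y=2, Z=1) weight 3/80
  (X=2, Y=3, Z=1) weight 1/32
  (X=3, Y=0, Z=0) weight 1/110
  … 3 more
Group by X:
  weight(X=0) = 47/220
  weight(X=2) = 23/160
  weight(X=3) = 47/880
Total weight = 47/220 + 23/160 + 47/880 = 723/1760
P(X=0 | obs) = 47/220 / 723/1760 = 376/723
P(X=2 | obs) = 23/160 / 723/1760 = 253/723
P(X=3 | obs) = 47/880 / 723/1760 = 94/723

P(X = 0 | obs) = 376/723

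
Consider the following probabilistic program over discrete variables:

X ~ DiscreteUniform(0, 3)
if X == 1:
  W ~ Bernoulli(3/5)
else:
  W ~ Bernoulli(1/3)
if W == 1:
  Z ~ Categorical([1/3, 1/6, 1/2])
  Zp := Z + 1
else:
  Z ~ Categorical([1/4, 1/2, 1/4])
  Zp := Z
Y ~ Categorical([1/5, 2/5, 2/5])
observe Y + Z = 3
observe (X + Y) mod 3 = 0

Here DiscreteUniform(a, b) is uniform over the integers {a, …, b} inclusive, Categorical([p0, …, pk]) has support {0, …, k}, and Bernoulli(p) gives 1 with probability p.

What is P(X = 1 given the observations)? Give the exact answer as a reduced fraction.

P(X = 1 | obs) = 9/19

Enumerate traces; 4 have nonzero weight after conditioning:
  (X=1, W=0, Z=1, Y=2) weight 1/50
  (X=1, W=1, Z=1, Y=2) weight 1/100
  (X=2, W=0, Z=2, Y=1) weight 1/60
  (X=2, W=1, Z=2, Y=1) weight 1/60
Group by X:
  weight(X=1) = 3/100
  weight(X=2) = 1/30
Total weight = 3/100 + 1/30 = 19/300
P(X=1 | obs) = 3/100 / 19/300 = 9/19
P(X=2 | obs) = 1/30 / 19/300 = 10/19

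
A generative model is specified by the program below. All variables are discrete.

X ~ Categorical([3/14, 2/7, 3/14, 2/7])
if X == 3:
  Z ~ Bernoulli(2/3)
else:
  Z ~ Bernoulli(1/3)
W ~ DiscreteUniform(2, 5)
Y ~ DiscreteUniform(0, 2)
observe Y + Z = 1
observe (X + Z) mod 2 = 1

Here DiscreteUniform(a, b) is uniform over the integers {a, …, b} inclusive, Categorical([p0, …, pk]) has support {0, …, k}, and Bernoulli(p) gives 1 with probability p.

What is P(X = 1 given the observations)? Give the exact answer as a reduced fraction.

Enumerate traces; 16 have nonzero weight after conditioning:
  (X=0, Z=1, W=2, Y=0) weight 1/168
  (X=0, Z=1, W=3, Y=0) weight 1/168
  (X=0, Z=1, W=4, Y=0) weight 1/168
  (X=0, Z=1, W=5, Y=0) weight 1/168
  (X=1, Z=0, W=2, Y=1) weight 1/63
  (X=1, Z=0, W=3, Y=1) weight 1/63
  (X=1, Z=0, W=4, Y=1) weight 1/63
  (X=1, Z=0, W=5, Y=1) weight 1/63
  (X=2, Z=1, W=2, Y=0) weight 1/168
  (X=3, Z=0, W=2, Y=1) weight 1/126
  … 6 more
Group by X:
  weight(X=0) = 1/42
  weight(X=1) = 4/63
  weight(X=2) = 1/42
  weight(X=3) = 2/63
Total weight = 1/42 + 4/63 + 1/42 + 2/63 = 1/7
P(X=0 | obs) = 1/42 / 1/7 = 1/6
P(X=1 | obs) = 4/63 / 1/7 = 4/9
P(X=2 | obs) = 1/42 / 1/7 = 1/6
P(X=3 | obs) = 2/63 / 1/7 = 2/9

P(X = 1 | obs) = 4/9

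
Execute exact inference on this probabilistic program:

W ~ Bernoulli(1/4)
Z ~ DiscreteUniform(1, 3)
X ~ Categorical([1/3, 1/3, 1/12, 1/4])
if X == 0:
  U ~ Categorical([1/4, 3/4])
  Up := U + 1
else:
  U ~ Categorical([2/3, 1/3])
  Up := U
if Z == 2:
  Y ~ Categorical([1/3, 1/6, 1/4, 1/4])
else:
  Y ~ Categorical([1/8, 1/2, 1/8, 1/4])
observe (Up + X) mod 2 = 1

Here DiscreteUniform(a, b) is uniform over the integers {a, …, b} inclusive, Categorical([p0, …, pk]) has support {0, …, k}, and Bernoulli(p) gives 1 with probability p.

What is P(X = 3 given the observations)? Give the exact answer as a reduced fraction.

P(X = 3 | obs) = 1/3

Enumerate traces; 96 have nonzero weight after conditioning:
  (W=0, Z=1, X=0, U=0, Y=0) weight 1/384
  (W=0, Z=1, X=0, U=0, Y=1) weight 1/96
  (W=0, Z=1, X=0, U=0, Y=2) weight 1/384
  (W=0, Z=1, X=0, U=0, Y=3) weight 1/192
  (W=0, Z=1, X=1, U=0, Y=0) weight 1/144
  (W=0, Z=1, X=1, U=0, Y=1) weight 1/36
  (W=0, Z=1, X=1, U=0, Y=2) weight 1/144
  (W=0, Z=1, X=1, U=0, Y=3) weight 1/72
  (W=0, Z=1, X=2, U=1, Y=0) weight 1/1152
  (W=0, Z=1, X=3, U=0, Y=0) weight 1/192
  … 86 more
Group by X:
  weight(X=0) = 1/12
  weight(X=1) = 2/9
  weight(X=2) = 1/36
  weight(X=3) = 1/6
Total weight = 1/12 + 2/9 + 1/36 + 1/6 = 1/2
P(X=0 | obs) = 1/12 / 1/2 = 1/6
P(X=1 | obs) = 2/9 / 1/2 = 4/9
P(X=2 | obs) = 1/36 / 1/2 = 1/18
P(X=3 | obs) = 1/6 / 1/2 = 1/3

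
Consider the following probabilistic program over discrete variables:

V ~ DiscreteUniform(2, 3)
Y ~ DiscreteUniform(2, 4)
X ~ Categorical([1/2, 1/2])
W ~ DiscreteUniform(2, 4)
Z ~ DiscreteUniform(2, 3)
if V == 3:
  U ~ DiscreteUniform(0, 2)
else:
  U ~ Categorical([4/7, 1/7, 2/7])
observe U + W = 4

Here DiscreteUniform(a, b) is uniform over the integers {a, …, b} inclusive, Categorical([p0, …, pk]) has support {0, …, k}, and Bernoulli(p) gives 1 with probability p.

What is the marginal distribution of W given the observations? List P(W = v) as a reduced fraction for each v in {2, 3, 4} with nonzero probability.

P(W=2) = 13/42, P(W=3) = 5/21, P(W=4) = 19/42

Enumerate traces; 72 have nonzero weight after conditioning:
  (V=2, Y=2, X=0, W=2, Z=2, U=2) weight 1/252
  (V=2, Y=2, X=0, W=2, Z=3, U=2) weight 1/252
  (V=2, Y=2, X=0, W=3, Z=2, U=1) weight 1/504
  (V=2, Y=2, X=0, W=3, Z=3, U=1) weight 1/504
  (V=2, Y=2, X=0, W=4, Z=2, U=0) weight 1/126
  (V=2, Y=2, X=0, W=4, Z=3, U=0) weight 1/126
  (V=2, Y=2, X=1, W=2, Z=2, U=2) weight 1/252
  (V=2, Y=2, X=1, W=2, Z=3, U=2) weight 1/252
  … 64 more
Group by W:
  weight(W=2) = 13/126
  weight(W=3) = 5/63
  weight(W=4) = 19/126
Total weight = 13/126 + 5/63 + 19/126 = 1/3
P(W=2 | obs) = 13/126 / 1/3 = 13/42
P(W=3 | obs) = 5/63 / 1/3 = 5/21
P(W=4 | obs) = 19/126 / 1/3 = 19/42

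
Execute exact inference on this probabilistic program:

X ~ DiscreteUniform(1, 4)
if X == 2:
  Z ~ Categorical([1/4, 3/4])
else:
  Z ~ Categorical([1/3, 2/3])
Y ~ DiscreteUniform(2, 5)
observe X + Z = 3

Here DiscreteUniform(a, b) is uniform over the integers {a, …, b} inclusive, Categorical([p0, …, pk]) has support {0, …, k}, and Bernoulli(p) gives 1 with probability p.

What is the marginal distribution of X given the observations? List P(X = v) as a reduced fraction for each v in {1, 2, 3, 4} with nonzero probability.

Enumerate traces; 8 have nonzero weight after conditioning:
  (X=2, Z=1, Y=2) weight 3/64
  (X=2, Z=1, Y=3) weight 3/64
  (X=2, Z=1, Y=4) weight 3/64
  (X=2, Z=1, Y=5) weight 3/64
  (X=3, Z=0, Y=2) weight 1/48
  (X=3, Z=0, Y=3) weight 1/48
  (X=3, Z=0, Y=4) weight 1/48
  (X=3, Z=0, Y=5) weight 1/48
Group by X:
  weight(X=2) = 3/16
  weight(X=3) = 1/12
Total weight = 3/16 + 1/12 = 13/48
P(X=2 | obs) = 3/16 / 13/48 = 9/13
P(X=3 | obs) = 1/12 / 13/48 = 4/13

P(X=2) = 9/13, P(X=3) = 4/13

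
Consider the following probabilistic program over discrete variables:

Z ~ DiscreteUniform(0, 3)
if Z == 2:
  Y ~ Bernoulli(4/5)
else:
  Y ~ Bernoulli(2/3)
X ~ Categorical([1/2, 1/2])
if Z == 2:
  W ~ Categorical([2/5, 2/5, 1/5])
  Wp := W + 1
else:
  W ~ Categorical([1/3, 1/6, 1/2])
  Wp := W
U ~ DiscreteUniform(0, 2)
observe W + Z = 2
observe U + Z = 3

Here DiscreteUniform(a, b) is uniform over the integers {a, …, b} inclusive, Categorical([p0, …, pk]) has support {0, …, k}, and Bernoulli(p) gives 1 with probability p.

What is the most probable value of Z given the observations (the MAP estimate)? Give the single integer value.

Enumerate traces; 8 have nonzero weight after conditioning:
  (Z=1, Y=0, X=0, W=1, U=2) weight 1/432
  (Z=1, Y=0, X=1, W=1, U=2) weight 1/432
  (Z=1, Y=1, X=0, W=1, U=2) weight 1/216
  (Z=1, Y=1, X=1, W=1, U=2) weight 1/216
  (Z=2, Y=0, X=0, W=0, U=1) weight 1/300
  (Z=2, Y=0, X=1, W=0, U=1) weight 1/300
  (Z=2, Y=1, X=0, W=0, U=1) weight 1/75
  (Z=2, Y=1, X=1, W=0, U=1) weight 1/75
Group by Z:
  weight(Z=1) = 1/72
  weight(Z=2) = 1/30
Total weight = 1/72 + 1/30 = 17/360
P(Z=1 | obs) = 1/72 / 17/360 = 5/17
P(Z=2 | obs) = 1/30 / 17/360 = 12/17
argmax = 2

argmax_v P(Z = v | obs) = 2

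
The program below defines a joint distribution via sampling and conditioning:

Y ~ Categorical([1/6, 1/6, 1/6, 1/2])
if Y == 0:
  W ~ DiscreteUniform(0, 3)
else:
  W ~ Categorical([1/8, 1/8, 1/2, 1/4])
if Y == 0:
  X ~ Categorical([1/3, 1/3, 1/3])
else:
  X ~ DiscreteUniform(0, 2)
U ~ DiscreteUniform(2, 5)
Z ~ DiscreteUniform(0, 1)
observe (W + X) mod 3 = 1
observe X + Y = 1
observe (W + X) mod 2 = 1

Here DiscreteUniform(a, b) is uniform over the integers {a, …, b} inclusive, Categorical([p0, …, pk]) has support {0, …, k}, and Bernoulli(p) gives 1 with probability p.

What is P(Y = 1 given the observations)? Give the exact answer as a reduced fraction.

P(Y = 1 | obs) = 1/3

Enumerate traces; 16 have nonzero weight after conditioning:
  (Y=0, W=0, X=1, U=2, Z=0) weight 1/576
  (Y=0, W=0, X=1, U=2, Z=1) weight 1/576
  (Y=0, W=0, X=1, U=3, Z=0) weight 1/576
  (Y=0, W=0, X=1, U=3, Z=1) weight 1/576
  (Y=0, W=0, X=1, U=4, Z=0) weight 1/576
  (Y=0, W=0, X=1, U=4, Z=1) weight 1/576
  (Y=0, W=0, X=1, U=5, Z=0) weight 1/576
  (Y=0, W=0, X=1, U=5, Z=1) weight 1/576
  (Y=1, W=1, X=0, U=2, Z=0) weight 1/1152
  … 7 more
Group by Y:
  weight(Y=0) = 1/72
  weight(Y=1) = 1/144
Total weight = 1/72 + 1/144 = 1/48
P(Y=0 | obs) = 1/72 / 1/48 = 2/3
P(Y=1 | obs) = 1/144 / 1/48 = 1/3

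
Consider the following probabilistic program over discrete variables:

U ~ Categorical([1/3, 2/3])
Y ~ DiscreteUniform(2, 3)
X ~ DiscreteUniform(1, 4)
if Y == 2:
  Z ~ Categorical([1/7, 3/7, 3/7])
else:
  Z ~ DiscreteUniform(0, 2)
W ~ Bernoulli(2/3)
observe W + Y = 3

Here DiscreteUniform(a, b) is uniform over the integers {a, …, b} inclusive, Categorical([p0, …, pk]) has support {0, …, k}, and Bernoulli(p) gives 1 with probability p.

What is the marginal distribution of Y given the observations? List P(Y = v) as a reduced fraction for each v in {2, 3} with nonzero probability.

Enumerate traces; 48 have nonzero weight after conditioning:
  (U=0, Y=2, X=1, Z=0, W=1) weight 1/252
  (U=0, Y=2, X=1, Z=1, W=1) weight 1/84
  (U=0, Y=2, X=1, Z=2, W=1) weight 1/84
  (U=0, Y=2, X=2, Z=0, W=1) weight 1/252
  (U=0, Y=2, X=2, Z=1, W=1) weight 1/84
  (U=0, Y=2, X=2, Z=2, W=1) weight 1/84
  (U=0, Y=2, X=3, Z=0, W=1) weight 1/252
  (U=0, Y=2, X=3, Z=1, W=1) weight 1/84
  (U=0, Y=3, X=1, Z=0, W=0) weight 1/216
  … 39 more
Group by Y:
  weight(Y=2) = 1/3
  weight(Y=3) = 1/6
Total weight = 1/3 + 1/6 = 1/2
P(Y=2 | obs) = 1/3 / 1/2 = 2/3
P(Y=3 | obs) = 1/6 / 1/2 = 1/3

P(Y=2) = 2/3, P(Y=3) = 1/3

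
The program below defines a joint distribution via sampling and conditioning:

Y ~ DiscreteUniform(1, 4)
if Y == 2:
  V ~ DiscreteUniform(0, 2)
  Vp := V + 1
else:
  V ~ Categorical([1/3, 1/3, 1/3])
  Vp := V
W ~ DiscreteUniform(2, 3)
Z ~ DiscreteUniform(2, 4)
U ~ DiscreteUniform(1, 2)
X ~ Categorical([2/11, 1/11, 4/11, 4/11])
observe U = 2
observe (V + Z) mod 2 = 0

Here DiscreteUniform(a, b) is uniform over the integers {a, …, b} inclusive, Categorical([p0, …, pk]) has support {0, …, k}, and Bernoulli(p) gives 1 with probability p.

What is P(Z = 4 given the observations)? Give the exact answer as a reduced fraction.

Enumerate traces; 160 have nonzero weight after conditioning:
  (Y=1, V=0, W=2, Z=2, U=2, X=0) weight 1/792
  (Y=1, V=0, W=2, Z=2, U=2, X=1) weight 1/1584
  (Y=1, V=0, W=2, Z=2, U=2, X=2) weight 1/396
  (Y=1, V=0, W=2, Z=2, U=2, X=3) weight 1/396
  (Y=1, V=0, W=2, Z=4, U=2, X=0) weight 1/792
  (Y=1, V=0, W=2, Z=4, U=2, X=1) weight 1/1584
  (Y=1, V=0, W=2, Z=4, U=2, X=2) weight 1/396
  (Y=1, V=0, W=2, Z=4, U=2, X=3) weight 1/396
  (Y=1, V=1, W=2, Z=3, U=2, X=0) weight 1/792
  … 151 more
Group by Z:
  weight(Z=2) = 1/9
  weight(Z=3) = 1/18
  weight(Z=4) = 1/9
Total weight = 1/9 + 1/18 + 1/9 = 5/18
P(Z=2 | obs) = 1/9 / 5/18 = 2/5
P(Z=3 | obs) = 1/18 / 5/18 = 1/5
P(Z=4 | obs) = 1/9 / 5/18 = 2/5

P(Z = 4 | obs) = 2/5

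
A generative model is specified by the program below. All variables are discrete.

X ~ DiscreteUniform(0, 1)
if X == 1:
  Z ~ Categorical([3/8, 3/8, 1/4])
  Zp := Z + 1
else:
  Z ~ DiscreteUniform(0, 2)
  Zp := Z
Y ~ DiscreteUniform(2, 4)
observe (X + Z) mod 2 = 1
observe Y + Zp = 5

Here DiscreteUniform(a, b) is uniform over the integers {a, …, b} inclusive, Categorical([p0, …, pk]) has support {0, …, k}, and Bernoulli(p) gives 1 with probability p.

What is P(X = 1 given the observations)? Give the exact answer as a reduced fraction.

Enumerate traces; 3 have nonzero weight after conditioning:
  (X=0, Z=1, Y=4) weight 1/18
  (X=1, Z=0, Y=4) weight 1/16
  (X=1, Z=2, Y=2) weight 1/24
Group by X:
  weight(X=0) = 1/18
  weight(X=1) = 5/48
Total weight = 1/18 + 5/48 = 23/144
P(X=0 | obs) = 1/18 / 23/144 = 8/23
P(X=1 | obs) = 5/48 / 23/144 = 15/23

P(X = 1 | obs) = 15/23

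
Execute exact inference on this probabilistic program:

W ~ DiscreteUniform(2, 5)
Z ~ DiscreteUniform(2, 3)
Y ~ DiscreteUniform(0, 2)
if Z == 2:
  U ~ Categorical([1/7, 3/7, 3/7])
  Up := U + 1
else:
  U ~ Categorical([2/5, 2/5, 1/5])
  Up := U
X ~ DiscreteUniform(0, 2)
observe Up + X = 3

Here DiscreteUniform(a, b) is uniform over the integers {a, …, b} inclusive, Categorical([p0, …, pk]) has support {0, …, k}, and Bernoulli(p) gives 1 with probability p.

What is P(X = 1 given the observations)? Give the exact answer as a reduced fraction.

Enumerate traces; 60 have nonzero weight after conditioning:
  (W=2, Z=2, Y=0, U=0, X=2) weight 1/504
  (W=2, Z=2, Y=0, U=1, X=1) weight 1/168
  (W=2, Z=2, Y=0, U=2, X=0) weight 1/168
  (W=2, Z=2, Y=1, U=0, X=2) weight 1/504
  (W=2, Z=2, Y=1, U=1, X=1) weight 1/168
  (W=2, Z=2, Y=1, U=2, X=0) weight 1/168
  (W=2, Z=2, Y=2, U=0, X=2) weight 1/504
  (W=2, Z=2, Y=2, U=1, X=1) weight 1/168
  … 52 more
Group by X:
  weight(X=0) = 1/14
  weight(X=1) = 11/105
  weight(X=2) = 19/210
Total weight = 1/14 + 11/105 + 19/210 = 4/15
P(X=0 | obs) = 1/14 / 4/15 = 15/56
P(X=1 | obs) = 11/105 / 4/15 = 11/28
P(X=2 | obs) = 19/210 / 4/15 = 19/56

P(X = 1 | obs) = 11/28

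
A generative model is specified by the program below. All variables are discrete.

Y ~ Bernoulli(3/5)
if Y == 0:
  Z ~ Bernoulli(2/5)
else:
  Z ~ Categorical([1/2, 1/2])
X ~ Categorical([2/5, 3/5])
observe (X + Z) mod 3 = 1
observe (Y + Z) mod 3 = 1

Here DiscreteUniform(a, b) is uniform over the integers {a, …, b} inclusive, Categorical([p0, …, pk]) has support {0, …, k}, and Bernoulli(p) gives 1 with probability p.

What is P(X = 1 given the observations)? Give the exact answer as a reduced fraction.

P(X = 1 | obs) = 45/61

Enumerate traces; 2 have nonzero weight after conditioning:
  (Y=0, Z=1, X=0) weight 8/125
  (Y=1, Z=0, X=1) weight 9/50
Group by X:
  weight(X=0) = 8/125
  weight(X=1) = 9/50
Total weight = 8/125 + 9/50 = 61/250
P(X=0 | obs) = 8/125 / 61/250 = 16/61
P(X=1 | obs) = 9/50 / 61/250 = 45/61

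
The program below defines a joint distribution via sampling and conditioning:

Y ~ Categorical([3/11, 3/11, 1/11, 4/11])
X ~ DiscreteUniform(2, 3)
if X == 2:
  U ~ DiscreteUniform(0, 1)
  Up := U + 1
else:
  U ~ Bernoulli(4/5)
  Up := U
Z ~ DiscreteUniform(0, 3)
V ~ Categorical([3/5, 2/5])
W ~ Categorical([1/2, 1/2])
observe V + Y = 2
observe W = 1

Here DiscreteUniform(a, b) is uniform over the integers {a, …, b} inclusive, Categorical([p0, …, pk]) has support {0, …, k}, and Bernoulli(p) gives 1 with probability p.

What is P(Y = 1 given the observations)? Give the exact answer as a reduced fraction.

P(Y = 1 | obs) = 2/3

Enumerate traces; 32 have nonzero weight after conditioning:
  (Y=1, X=2, U=0, Z=0, V=1, W=1) weight 3/880
  (Y=1, X=2, U=0, Z=1, V=1, W=1) weight 3/880
  (Y=1, X=2, U=0, Z=2, V=1, W=1) weight 3/880
  (Y=1, X=2, U=0, Z=3, V=1, W=1) weight 3/880
  (Y=1, X=2, U=1, Z=0, V=1, W=1) weight 3/880
  (Y=1, X=2, U=1, Z=1, V=1, W=1) weight 3/880
  (Y=1, X=2, U=1, Z=2, V=1, W=1) weight 3/880
  (Y=1, X=2, U=1, Z=3, V=1, W=1) weight 3/880
  (Y=2, X=2, U=0, Z=0, V=0, W=1) weight 3/1760
  … 23 more
Group by Y:
  weight(Y=1) = 3/55
  weight(Y=2) = 3/110
Total weight = 3/55 + 3/110 = 9/110
P(Y=1 | obs) = 3/55 / 9/110 = 2/3
P(Y=2 | obs) = 3/110 / 9/110 = 1/3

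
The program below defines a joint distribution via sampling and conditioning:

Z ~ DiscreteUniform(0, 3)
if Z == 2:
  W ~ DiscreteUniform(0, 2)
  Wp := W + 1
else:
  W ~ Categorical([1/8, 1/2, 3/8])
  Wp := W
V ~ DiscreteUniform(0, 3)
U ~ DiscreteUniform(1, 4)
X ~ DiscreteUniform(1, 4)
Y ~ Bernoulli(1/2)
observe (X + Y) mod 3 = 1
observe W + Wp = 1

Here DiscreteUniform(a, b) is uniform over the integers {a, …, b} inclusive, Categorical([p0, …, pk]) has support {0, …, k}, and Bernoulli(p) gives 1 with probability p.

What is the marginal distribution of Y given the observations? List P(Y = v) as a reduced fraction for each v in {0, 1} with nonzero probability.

P(Y=0) = 2/3, P(Y=1) = 1/3

Enumerate traces; 48 have nonzero weight after conditioning:
  (Z=2, W=0, V=0, U=1, X=1, Y=0) weight 1/1536
  (Z=2, W=0, V=0, U=1, X=3, Y=1) weight 1/1536
  (Z=2, W=0, V=0, U=1, X=4, Y=0) weight 1/1536
  (Z=2, W=0, V=0, U=2, X=1, Y=0) weight 1/1536
  (Z=2, W=0, V=0, U=2, X=3, Y=1) weight 1/1536
  (Z=2, W=0, V=0, U=2, X=4, Y=0) weight 1/1536
  (Z=2, W=0, V=0, U=3, X=1, Y=0) weight 1/1536
  (Z=2, W=0, V=0, U=3, X=3, Y=1) weight 1/1536
  … 40 more
Group by Y:
  weight(Y=0) = 1/48
  weight(Y=1) = 1/96
Total weight = 1/48 + 1/96 = 1/32
P(Y=0 | obs) = 1/48 / 1/32 = 2/3
P(Y=1 | obs) = 1/96 / 1/32 = 1/3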